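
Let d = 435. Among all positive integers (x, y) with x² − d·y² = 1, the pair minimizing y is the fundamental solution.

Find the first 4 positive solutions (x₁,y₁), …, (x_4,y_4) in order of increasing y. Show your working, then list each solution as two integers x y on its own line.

√435 = [20; 1,5,1,40, …], period ℓ=4 (even) → k=3
a_0=20:  p_0=20·1+0=20,  q_0=20·0+1=1
a_1=1:  p_1=1·20+1=21,  q_1=1·1+0=1
a_2=5:  p_2=5·21+20=125,  q_2=5·1+1=6
a_3=1:  p_3=1·125+21=146,  q_3=1·6+1=7
(x₁, y₁) = (146, 7);  146² − 435·7² = 1 ✓
n=2: (146,7)∘(146,7) = (146·146+435·7·7, 146·7+7·146) = (42631,2044)
n=3: (42631,2044)∘(146,7) = (146·42631+435·7·2044, 146·2044+7·42631) = (12448106,596841)
n=4: (12448106,596841)∘(146,7) = (146·12448106+435·7·596841, 146·596841+7·12448106) = (3634804321,174275528)

146 7
42631 2044
12448106 596841
3634804321 174275528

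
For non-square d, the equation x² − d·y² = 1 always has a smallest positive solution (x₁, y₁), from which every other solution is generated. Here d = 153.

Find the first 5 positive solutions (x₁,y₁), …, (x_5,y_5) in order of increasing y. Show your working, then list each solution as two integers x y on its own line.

2177 176
9478657 766304
41270070401 3336487440
179689877047297 14527065547456
782369683393860737 63250840057135984

√153 → a₀=12, period (2,1,2,2,2,1,2,24); ℓ=8 even so k=7
a_0=12:  p_0=12·1+0=12,  q_0=12·0+1=1
…
a_2=1:  p_2=1·25+12=37,  q_2=1·2+1=3
…
a_4=2:  p_4=2·99+37=235,  q_4=2·8+3=19
…
a_6=1:  p_6=1·569+235=804,  q_6=1·46+19=65
a_7=2:  p_7=2·804+569=2177,  q_7=2·65+46=176
(x₁, y₁) = (2177, 176);  2177² − 153·176² = 1 ✓
(2177+176√153)^2 = 9478657 + 766304√153
(2177+176√153)^3 = 41270070401 + 3336487440√153
(2177+176√153)^4 = 179689877047297 + 14527065547456√153
(2177+176√153)^5 = 782369683393860737 + 63250840057135984√153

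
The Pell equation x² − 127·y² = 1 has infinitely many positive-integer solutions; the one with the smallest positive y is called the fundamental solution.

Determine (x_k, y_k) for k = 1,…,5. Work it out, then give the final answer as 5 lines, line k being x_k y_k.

√127 → a₀=11, period (3,1,2,2,7,11,7,2,2,1,3,22); ℓ=12 even so k=11
i=0: a=11 ⇒ p=11, q=1
…
i=5: a=7 ⇒ p=2175, q=193
…
i=10: a=1 ⇒ p=1274561, q=113099
i=11: a=3 ⇒ p=4730624, q=419775
fundamental: x₁=4730624, y₁=419775  (since 22378803429376 − 127·176211050625 = 1)
(x_2, y_2) = (4730624·4730624 + 127·419775·419775, 4730624·419775 + 419775·4730624) = (44757606858751, 3971595379200)
(x_3, y_3) = (4730624·44757606858751 + 127·419775·3971595379200, 4730624·3971595379200 + 419775·44757606858751) = (423462818377139450624, 37576248838264821825)
(x_4, y_4) = (4730624·423462818377139450624 + 127·419775·37576248838264821825, 4730624·37576248838264821825 + 419775·423462818377139450624) = (4006486743445029115330560001, 355518209168531397366758400)
(x_5, y_5) = (4730624·4006486743445029115330560001 + 127·419775·355518209168531397366758400, 4730624·355518209168531397366758400 + 419775·4006486743445029115330560001) = (37906364688445371364544653008890624, 3363645945459311770024609913661375)

4730624 419775
44757606858751 3971595379200
423462818377139450624 37576248838264821825
4006486743445029115330560001 355518209168531397366758400
37906364688445371364544653008890624 3363645945459311770024609913661375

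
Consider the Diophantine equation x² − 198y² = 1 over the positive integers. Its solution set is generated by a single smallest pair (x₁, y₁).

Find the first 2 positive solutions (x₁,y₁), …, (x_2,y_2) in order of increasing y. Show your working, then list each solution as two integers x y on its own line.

√198 = [14; 14,28, …], period ℓ=2 (even) → k=1
a_0=14:  p_0=14·1+0=14,  q_0=14·0+1=1
a_1=14:  p_1=14·14+1=197,  q_1=14·1+0=14
fundamental: x₁=197, y₁=14  (since 38809 − 198·196 = 1)
(x_2, y_2) = (197·197 + 198·14·14, 197·14 + 14·197) = (77617, 5516)

197 14
77617 5516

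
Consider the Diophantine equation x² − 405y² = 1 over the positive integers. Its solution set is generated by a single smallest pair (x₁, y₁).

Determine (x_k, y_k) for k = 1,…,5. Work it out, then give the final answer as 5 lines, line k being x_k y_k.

161 8
51841 2576
16692641 829464
5374978561 267084832
1730726404001 86000486440

[20; 8,40] for √405; ℓ=2 ⇒ convergent index 1
i=0: a=20 ⇒ p=20, q=1
i=1: a=8 ⇒ p=161, q=8
fundamental: x₁=161, y₁=8  (since 25921 − 405·64 = 1)
n=2: (161,8)∘(161,8) = (161·161+405·8·8, 161·8+8·161) = (51841,2576)
n=3: (51841,2576)∘(161,8) = (161·51841+405·8·2576, 161·2576+8·51841) = (16692641,829464)
n=4: (16692641,829464)∘(161,8) = (161·16692641+405·8·829464, 161·829464+8·16692641) = (5374978561,267084832)
n=5: (5374978561,267084832)∘(161,8) = (161·5374978561+405·8·267084832, 161·267084832+8·5374978561) = (1730726404001,86000486440)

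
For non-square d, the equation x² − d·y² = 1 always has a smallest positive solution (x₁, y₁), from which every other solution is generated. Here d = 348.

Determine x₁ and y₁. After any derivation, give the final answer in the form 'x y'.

[18; 1,1,1,8,1,1,1,36] for √348; ℓ=8 ⇒ convergent index 7
step 0: (18, 1)  from 18·(1,0) + (0,1)
step 1: (19, 1)  from 1·(18,1) + (1,0)
…
step 4: (485, 26)  from 8·(56,3) + (37,2)
step 5: (541, 29)  from 1·(485,26) + (56,3)
step 6: (1026, 55)  from 1·(541,29) + (485,26)
step 7: (1567, 84)  from 1·(1026,55) + (541,29)
→ (1567, 84).  Check: 1567²=2455489, 348·84²=2455488, difference 1.

1567 84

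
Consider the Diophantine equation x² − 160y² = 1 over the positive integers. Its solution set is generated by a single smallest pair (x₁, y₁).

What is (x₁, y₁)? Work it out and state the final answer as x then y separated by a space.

√160 → a₀=12, period (1,1,1,5,1,1,1,24); ℓ=8 even so k=7
i=0: a=12 ⇒ p=12, q=1
…
i=6: a=1 ⇒ p=468, q=37
i=7: a=1 ⇒ p=721, q=57
fundamental: x₁=721, y₁=57  (since 519841 − 160·3249 = 1)

721 57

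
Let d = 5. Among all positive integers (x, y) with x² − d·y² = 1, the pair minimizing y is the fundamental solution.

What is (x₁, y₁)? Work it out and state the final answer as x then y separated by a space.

9 4

[2; 4] for √5; ℓ=1 ⇒ convergent index 1
i=0: a=2 ⇒ p=2, q=1
i=1: a=4 ⇒ p=9, q=4
→ (9, 4).  Check: 9²=81, 5·4²=80, difference 1.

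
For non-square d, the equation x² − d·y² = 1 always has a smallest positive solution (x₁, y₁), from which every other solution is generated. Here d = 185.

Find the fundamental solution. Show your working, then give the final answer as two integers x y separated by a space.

9249 680

d=185: √d = [13; 1,1,1,1,26] (ℓ=5, odd), read p_9/q_9
k=0  a_k=13  p_k/q_k = 13/1
…
k=8  a_k=1  p_k/q_k = 5563/409
k=9  a_k=1  p_k/q_k = 9249/680
→ (9249, 680).  Check: 9249²=85544001, 185·680²=85544000, difference 1.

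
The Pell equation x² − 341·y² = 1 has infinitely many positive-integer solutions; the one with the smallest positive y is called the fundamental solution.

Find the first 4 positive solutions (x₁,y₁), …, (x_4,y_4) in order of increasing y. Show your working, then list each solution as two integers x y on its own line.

10626551 575460
225847172311201 12230310076920
4799952989541519968951 259932027556408030380
102013890481930631287980124801 5524361894723138392975161840

√341 = [18; 2,6,1,8,2,…,6,2,36, …], period ℓ=14 (even) → k=13
i=0: a=18 ⇒ p=18, q=1
…
i=2: a=6 ⇒ p=240, q=13
…
i=5: a=2 ⇒ p=5189, q=281
i=6: a=1 ⇒ p=7645, q=414
i=7: a=2 ⇒ p=20479, q=1109
…
i=10: a=8 ⇒ p=641940, q=34763
…
i=12: a=6 ⇒ p=4953942, q=268271
i=13: a=2 ⇒ p=10626551, q=575460
fundamental: x₁=10626551, y₁=575460  (since 112923586155601 − 341·331154211600 = 1)
n=2: (10626551,575460)∘(10626551,575460) = (10626551·10626551+341·575460·575460, 10626551·575460+575460·10626551) = (225847172311201,12230310076920)
n=3: (225847172311201,12230310076920)∘(10626551,575460) = (10626551·225847172311201+341·575460·12230310076920, 10626551·12230310076920+575460·225847172311201) = (4799952989541519968951,259932027556408030380)
n=4: (4799952989541519968951,259932027556408030380)∘(10626551,575460) = (10626551·4799952989541519968951+341·575460·259932027556408030380, 10626551·259932027556408030380+575460·4799952989541519968951) = (102013890481930631287980124801,5524361894723138392975161840)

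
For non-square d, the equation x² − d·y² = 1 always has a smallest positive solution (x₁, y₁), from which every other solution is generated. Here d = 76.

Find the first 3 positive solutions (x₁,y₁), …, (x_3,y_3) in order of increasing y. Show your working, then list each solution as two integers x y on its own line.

√76 = [8; 1,2,1,1,5,4,5,1,1,2,1,16, …], period ℓ=12 (even) → k=11
step 0: (8, 1)  from 8·(1,0) + (0,1)
…
step 2: (26, 3)  from 2·(9,1) + (8,1)
…
step 5: (340, 39)  from 5·(61,7) + (35,4)
…
step 8: (8866, 1017)  from 1·(7445,854) + (1421,163)
step 9: (16311, 1871)  from 1·(8866,1017) + (7445,854)
step 10: (41488, 4759)  from 2·(16311,1871) + (8866,1017)
step 11: (57799, 6630)  from 1·(41488,4759) + (16311,1871)
→ (57799, 6630).  Check: 57799²=3340724401, 76·6630²=3340724400, difference 1.
n=2: (57799,6630)∘(57799,6630) = (57799·57799+76·6630·6630, 57799·6630+6630·57799) = (6681448801,766414740)
n=3: (6681448801,766414740)∘(57799,6630) = (57799·6681448801+76·6630·766414740, 57799·766414740+6630·6681448801) = (772362118440199,88596011107890)

57799 6630
6681448801 766414740
772362118440199 88596011107890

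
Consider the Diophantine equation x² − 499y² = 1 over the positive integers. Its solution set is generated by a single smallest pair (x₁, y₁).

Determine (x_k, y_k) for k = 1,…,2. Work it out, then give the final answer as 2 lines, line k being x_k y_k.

4490 201
40320199 1804980

[22; 2,1,21,1,2,44] for √499; ℓ=6 ⇒ convergent index 5
k=0  a_k=22  p_k/q_k = 22/1
k=1  a_k=2  p_k/q_k = 45/2
k=2  a_k=1  p_k/q_k = 67/3
k=3  a_k=21  p_k/q_k = 1452/65
k=4  a_k=1  p_k/q_k = 1519/68
k=5  a_k=2  p_k/q_k = 4490/201
fundamental: x₁=4490, y₁=201  (since 20160100 − 499·40401 = 1)
(x_2, y_2) = (4490·4490 + 499·201·201, 4490·201 + 201·4490) = (40320199, 1804980)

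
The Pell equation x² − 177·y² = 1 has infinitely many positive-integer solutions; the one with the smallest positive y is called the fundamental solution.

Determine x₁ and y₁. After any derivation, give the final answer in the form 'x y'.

62423 4692

d=177: √d = [13; 3,3,2,8,2,3,3,26] (ℓ=8, even), read p_7/q_7
step 0: (13, 1)  from 13·(1,0) + (0,1)
step 1: (40, 3)  from 3·(13,1) + (1,0)
step 2: (133, 10)  from 3·(40,3) + (13,1)
step 3: (306, 23)  from 2·(133,10) + (40,3)
…
step 6: (18985, 1427)  from 3·(5468,411) + (2581,194)
step 7: (62423, 4692)  from 3·(18985,1427) + (5468,411)
(x₁, y₁) = (62423, 4692);  62423² − 177·4692² = 1 ✓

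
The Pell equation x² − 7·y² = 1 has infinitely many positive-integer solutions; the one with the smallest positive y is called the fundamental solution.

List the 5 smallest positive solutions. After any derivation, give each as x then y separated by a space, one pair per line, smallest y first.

8 3
127 48
2024 765
32257 12192
514088 194307

[2; 1,1,1,4] for √7; ℓ=4 ⇒ convergent index 3
step 0: (2, 1)  from 2·(1,0) + (0,1)
step 1: (3, 1)  from 1·(2,1) + (1,0)
step 2: (5, 2)  from 1·(3,1) + (2,1)
step 3: (8, 3)  from 1·(5,2) + (3,1)
→ (8, 3).  Check: 8²=64, 7·3²=63, difference 1.
(x_2, y_2) = (8·8 + 7·3·3, 8·3 + 3·8) = (127, 48)
(x_3, y_3) = (8·127 + 7·3·48, 8·48 + 3·127) = (2024, 765)
(x_4, y_4) = (8·2024 + 7·3·765, 8·765 + 3·2024) = (32257, 12192)
(x_5, y_5) = (8·32257 + 7·3·12192, 8·12192 + 3·32257) = (514088, 194307)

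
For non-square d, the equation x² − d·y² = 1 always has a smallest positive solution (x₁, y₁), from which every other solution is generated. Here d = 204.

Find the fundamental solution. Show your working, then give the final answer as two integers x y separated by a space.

[14; 3,1,1,6,1,1,3,28] for √204; ℓ=8 ⇒ convergent index 7
a_0=14:  p_0=14·1+0=14,  q_0=14·0+1=1
…
a_3=1:  p_3=1·57+43=100,  q_3=1·4+3=7
…
a_6=1:  p_6=1·757+657=1414,  q_6=1·53+46=99
a_7=3:  p_7=3·1414+757=4999,  q_7=3·99+53=350
fundamental: x₁=4999, y₁=350  (since 24990001 − 204·122500 = 1)

4999 350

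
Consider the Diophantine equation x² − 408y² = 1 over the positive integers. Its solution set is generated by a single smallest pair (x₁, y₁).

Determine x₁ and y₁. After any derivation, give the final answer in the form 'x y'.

√408 → a₀=20, period (5,40); ℓ=2 even so k=1
k=0  a_k=20  p_k/q_k = 20/1
k=1  a_k=5  p_k/q_k = 101/5
→ (101, 5).  Check: 101²=10201, 408·5²=10200, difference 1.

101 5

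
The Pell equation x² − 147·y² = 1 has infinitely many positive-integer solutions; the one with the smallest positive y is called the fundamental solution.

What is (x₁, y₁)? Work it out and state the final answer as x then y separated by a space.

97 8

[12; 8,24] for √147; ℓ=2 ⇒ convergent index 1
step 0: (12, 1)  from 12·(1,0) + (0,1)
step 1: (97, 8)  from 8·(12,1) + (1,0)
fundamental: x₁=97, y₁=8  (since 9409 − 147·64 = 1)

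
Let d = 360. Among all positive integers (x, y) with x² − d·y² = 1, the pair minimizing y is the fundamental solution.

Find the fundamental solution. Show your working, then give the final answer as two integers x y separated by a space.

19 1

d=360: √d = [18; 1,36] (ℓ=2, even), read p_1/q_1
step 0: (18, 1)  from 18·(1,0) + (0,1)
step 1: (19, 1)  from 1·(18,1) + (1,0)
→ (19, 1).  Check: 19²=361, 360·1²=360, difference 1.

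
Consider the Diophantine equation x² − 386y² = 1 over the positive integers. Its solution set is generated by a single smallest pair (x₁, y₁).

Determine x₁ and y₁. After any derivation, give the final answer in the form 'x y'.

111555 5678

[19; 1,1,1,4,1,18,1,4,1,1,1,38] for √386; ℓ=12 ⇒ convergent index 11
step 0: (19, 1)  from 19·(1,0) + (0,1)
step 1: (20, 1)  from 1·(19,1) + (1,0)
step 2: (39, 2)  from 1·(20,1) + (19,1)
…
step 4: (275, 14)  from 4·(59,3) + (39,2)
…
step 7: (6621, 337)  from 1·(6287,320) + (334,17)
step 8: (32771, 1668)  from 4·(6621,337) + (6287,320)
step 9: (39392, 2005)  from 1·(32771,1668) + (6621,337)
step 10: (72163, 3673)  from 1·(39392,2005) + (32771,1668)
step 11: (111555, 5678)  from 1·(72163,3673) + (39392,2005)
→ (111555, 5678).  Check: 111555²=12444518025, 386·5678²=12444518024, difference 1.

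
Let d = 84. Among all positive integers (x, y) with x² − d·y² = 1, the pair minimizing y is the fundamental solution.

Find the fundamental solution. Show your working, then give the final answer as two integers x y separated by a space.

55 6

√84 = [9; 6,18, …], period ℓ=2 (even) → k=1
k=0  a_k=9  p_k/q_k = 9/1
k=1  a_k=6  p_k/q_k = 55/6
→ (55, 6).  Check: 55²=3025, 84·6²=3024, difference 1.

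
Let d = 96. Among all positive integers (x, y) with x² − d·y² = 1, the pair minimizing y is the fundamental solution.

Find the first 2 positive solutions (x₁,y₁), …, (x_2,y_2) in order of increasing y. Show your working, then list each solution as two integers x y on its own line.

[9; 1,3,1,18] for √96; ℓ=4 ⇒ convergent index 3
k=0  a_k=9  p_k/q_k = 9/1
k=1  a_k=1  p_k/q_k = 10/1
k=2  a_k=3  p_k/q_k = 39/4
k=3  a_k=1  p_k/q_k = 49/5
→ (49, 5).  Check: 49²=2401, 96·5²=2400, difference 1.
n=2: (49,5)∘(49,5) = (49·49+96·5·5, 49·5+5·49) = (4801,490)

49 5
4801 490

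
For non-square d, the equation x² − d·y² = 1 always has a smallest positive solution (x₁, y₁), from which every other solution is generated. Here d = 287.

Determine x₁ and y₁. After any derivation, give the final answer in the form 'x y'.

[16; 1,15,1,32] for √287; ℓ=4 ⇒ convergent index 3
a_0=16:  p_0=16·1+0=16,  q_0=16·0+1=1
…
a_2=15:  p_2=15·17+16=271,  q_2=15·1+1=16
a_3=1:  p_3=1·271+17=288,  q_3=1·16+1=17
→ (288, 17).  Check: 288²=82944, 287·17²=82943, difference 1.

288 17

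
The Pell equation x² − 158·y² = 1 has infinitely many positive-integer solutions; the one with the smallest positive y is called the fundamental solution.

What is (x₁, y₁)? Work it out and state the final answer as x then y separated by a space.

7743 616

d=158: √d = [12; 1,1,3,12,3,1,1,24] (ℓ=8, even), read p_7/q_7
step 0: (12, 1)  from 12·(1,0) + (0,1)
step 1: (13, 1)  from 1·(12,1) + (1,0)
step 2: (25, 2)  from 1·(13,1) + (12,1)
step 3: (88, 7)  from 3·(25,2) + (13,1)
…
step 5: (3331, 265)  from 3·(1081,86) + (88,7)
step 6: (4412, 351)  from 1·(3331,265) + (1081,86)
step 7: (7743, 616)  from 1·(4412,351) + (3331,265)
(x₁, y₁) = (7743, 616);  7743² − 158·616² = 1 ✓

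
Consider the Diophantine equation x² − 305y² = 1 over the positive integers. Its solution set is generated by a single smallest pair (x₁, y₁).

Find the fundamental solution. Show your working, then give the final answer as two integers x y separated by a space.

√305 → a₀=17, period (2,6,2,34); ℓ=4 even so k=3
step 0: (17, 1)  from 17·(1,0) + (0,1)
…
step 2: (227, 13)  from 6·(35,2) + (17,1)
step 3: (489, 28)  from 2·(227,13) + (35,2)
→ (489, 28).  Check: 489²=239121, 305·28²=239120, difference 1.

489 28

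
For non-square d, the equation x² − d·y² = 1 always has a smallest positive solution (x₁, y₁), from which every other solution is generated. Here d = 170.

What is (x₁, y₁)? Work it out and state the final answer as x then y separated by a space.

339 26

d=170: √d = [13; 26] (ℓ=1, odd), read p_1/q_1
i=0: a=13 ⇒ p=13, q=1
i=1: a=26 ⇒ p=339, q=26
→ (339, 26).  Check: 339²=114921, 170·26²=114920, difference 1.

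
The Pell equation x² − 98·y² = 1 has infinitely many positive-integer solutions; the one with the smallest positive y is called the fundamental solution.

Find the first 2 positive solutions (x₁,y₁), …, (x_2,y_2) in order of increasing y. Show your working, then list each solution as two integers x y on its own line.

d=98: √d = [9; 1,8,1,18] (ℓ=4, even), read p_3/q_3
a_0=9:  p_0=9·1+0=9,  q_0=9·0+1=1
…
a_2=8:  p_2=8·10+9=89,  q_2=8·1+1=9
a_3=1:  p_3=1·89+10=99,  q_3=1·9+1=10
→ (99, 10).  Check: 99²=9801, 98·10²=9800, difference 1.
(x_2, y_2) = (99·99 + 98·10·10, 99·10 + 10·99) = (19601, 1980)

99 10
19601 1980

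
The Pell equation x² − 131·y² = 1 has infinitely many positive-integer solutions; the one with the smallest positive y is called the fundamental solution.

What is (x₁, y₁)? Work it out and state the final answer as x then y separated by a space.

√131 = [11; 2,4,11,4,2,22, …], period ℓ=6 (even) → k=5
k=0  a_k=11  p_k/q_k = 11/1
…
k=4  a_k=4  p_k/q_k = 4727/413
k=5  a_k=2  p_k/q_k = 10610/927
→ (10610, 927).  Check: 10610²=112572100, 131·927²=112572099, difference 1.

10610 927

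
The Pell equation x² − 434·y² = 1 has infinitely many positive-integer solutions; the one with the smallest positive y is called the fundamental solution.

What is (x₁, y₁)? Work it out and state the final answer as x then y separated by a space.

125 6

d=434: √d = [20; 1,4,1,40] (ℓ=4, even), read p_3/q_3
i=0: a=20 ⇒ p=20, q=1
i=1: a=1 ⇒ p=21, q=1
i=2: a=4 ⇒ p=104, q=5
i=3: a=1 ⇒ p=125, q=6
(x₁, y₁) = (125, 6);  125² − 434·6² = 1 ✓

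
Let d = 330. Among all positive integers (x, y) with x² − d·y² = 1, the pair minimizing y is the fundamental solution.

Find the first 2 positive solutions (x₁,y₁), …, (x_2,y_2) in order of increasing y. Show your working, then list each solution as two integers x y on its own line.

109 6
23761 1308

√330 → a₀=18, period (6,36); ℓ=2 even so k=1
a_0=18:  p_0=18·1+0=18,  q_0=18·0+1=1
a_1=6:  p_1=6·18+1=109,  q_1=6·1+0=6
(x₁, y₁) = (109, 6);  109² − 330·6² = 1 ✓
k=2:  x_2 = 109·109+330·6·6 = 23761,  y_2 = 109·6+6·109 = 1308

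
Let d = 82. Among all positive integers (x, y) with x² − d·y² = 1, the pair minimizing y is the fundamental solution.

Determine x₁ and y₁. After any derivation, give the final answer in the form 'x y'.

√82 → a₀=9, period (18); ℓ=1 odd so k=1
k=0  a_k=9  p_k/q_k = 9/1
k=1  a_k=18  p_k/q_k = 163/18
(x₁, y₁) = (163, 18);  163² − 82·18² = 1 ✓

163 18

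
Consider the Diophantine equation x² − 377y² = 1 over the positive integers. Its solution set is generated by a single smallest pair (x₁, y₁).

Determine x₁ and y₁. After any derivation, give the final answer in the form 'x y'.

233 12

d=377: √d = [19; 2,2,2,38] (ℓ=4, even), read p_3/q_3
k=0  a_k=19  p_k/q_k = 19/1
…
k=2  a_k=2  p_k/q_k = 97/5
k=3  a_k=2  p_k/q_k = 233/12
(x₁, y₁) = (233, 12);  233² − 377·12² = 1 ✓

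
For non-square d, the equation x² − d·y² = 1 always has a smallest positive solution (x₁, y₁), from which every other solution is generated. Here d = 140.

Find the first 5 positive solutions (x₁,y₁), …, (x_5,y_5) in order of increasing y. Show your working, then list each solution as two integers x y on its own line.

d=140: √d = [11; 1,4,1,22] (ℓ=4, even), read p_3/q_3
k=0  a_k=11  p_k/q_k = 11/1
k=1  a_k=1  p_k/q_k = 12/1
k=2  a_k=4  p_k/q_k = 59/5
k=3  a_k=1  p_k/q_k = 71/6
(x₁, y₁) = (71, 6);  71² − 140·6² = 1 ✓
n=2: (71,6)∘(71,6) = (71·71+140·6·6, 71·6+6·71) = (10081,852)
n=3: (10081,852)∘(71,6) = (71·10081+140·6·852, 71·852+6·10081) = (1431431,120978)
n=4: (1431431,120978)∘(71,6) = (71·1431431+140·6·120978, 71·120978+6·1431431) = (203253121,17178024)
n=5: (203253121,17178024)∘(71,6) = (71·203253121+140·6·17178024, 71·17178024+6·203253121) = (28860511751,2439158430)

71 6
10081 852
1431431 120978
203253121 17178024
28860511751 2439158430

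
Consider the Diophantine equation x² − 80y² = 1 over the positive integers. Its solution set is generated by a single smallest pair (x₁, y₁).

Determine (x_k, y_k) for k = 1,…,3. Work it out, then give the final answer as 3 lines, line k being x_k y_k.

d=80: √d = [8; 1,16] (ℓ=2, even), read p_1/q_1
k=0  a_k=8  p_k/q_k = 8/1
k=1  a_k=1  p_k/q_k = 9/1
→ (9, 1).  Check: 9²=81, 80·1²=80, difference 1.
n=2: (9,1)∘(9,1) = (9·9+80·1·1, 9·1+1·9) = (161,18)
n=3: (161,18)∘(9,1) = (9·161+80·1·18, 9·18+1·161) = (2889,323)

9 1
161 18
2889 323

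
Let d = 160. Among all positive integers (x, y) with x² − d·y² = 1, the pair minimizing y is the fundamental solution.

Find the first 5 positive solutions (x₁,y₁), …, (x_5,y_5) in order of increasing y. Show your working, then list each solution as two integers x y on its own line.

[12; 1,1,1,5,1,1,1,24] for √160; ℓ=8 ⇒ convergent index 7
k=0  a_k=12  p_k/q_k = 12/1
k=1  a_k=1  p_k/q_k = 13/1
k=2  a_k=1  p_k/q_k = 25/2
k=3  a_k=1  p_k/q_k = 38/3
…
k=5  a_k=1  p_k/q_k = 253/20
k=6  a_k=1  p_k/q_k = 468/37
k=7  a_k=1  p_k/q_k = 721/57
(x₁, y₁) = (721, 57);  721² − 160·57² = 1 ✓
(721+57√160)^2 = 1039681 + 82194√160
(721+57√160)^3 = 1499219281 + 118523691√160
(721+57√160)^4 = 2161873163521 + 170911080228√160
(721+57√160)^5 = 3117419602578001 + 246453659165085√160

721 57
1039681 82194
1499219281 118523691
2161873163521 170911080228
3117419602578001 246453659165085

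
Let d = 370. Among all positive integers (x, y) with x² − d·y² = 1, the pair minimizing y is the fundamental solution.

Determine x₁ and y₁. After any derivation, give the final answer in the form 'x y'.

213859 11118

√370 = [19; 4,4,38, …], period ℓ=3 (odd) → k=5
step 0: (19, 1)  from 19·(1,0) + (0,1)
…
step 2: (327, 17)  from 4·(77,4) + (19,1)
step 3: (12503, 650)  from 38·(327,17) + (77,4)
step 4: (50339, 2617)  from 4·(12503,650) + (327,17)
step 5: (213859, 11118)  from 4·(50339,2617) + (12503,650)
fundamental: x₁=213859, y₁=11118  (since 45735671881 − 370·123609924 = 1)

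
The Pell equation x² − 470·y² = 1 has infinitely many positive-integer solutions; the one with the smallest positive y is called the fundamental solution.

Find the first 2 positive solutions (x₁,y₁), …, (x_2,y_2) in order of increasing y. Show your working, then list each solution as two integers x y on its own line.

1691 78
5718961 263796

√470 = [21; 1,2,8,2,1,42, …], period ℓ=6 (even) → k=5
k=0  a_k=21  p_k/q_k = 21/1
k=1  a_k=1  p_k/q_k = 22/1
k=2  a_k=2  p_k/q_k = 65/3
…
k=4  a_k=2  p_k/q_k = 1149/53
k=5  a_k=1  p_k/q_k = 1691/78
→ (1691, 78).  Check: 1691²=2859481, 470·78²=2859480, difference 1.
(x_2, y_2) = (1691·1691 + 470·78·78, 1691·78 + 78·1691) = (5718961, 263796)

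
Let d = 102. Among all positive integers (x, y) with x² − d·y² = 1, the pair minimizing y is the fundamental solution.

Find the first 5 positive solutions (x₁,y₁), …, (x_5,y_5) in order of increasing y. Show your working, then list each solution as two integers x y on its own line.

√102 = [10; 10,20, …], period ℓ=2 (even) → k=1
step 0: (10, 1)  from 10·(1,0) + (0,1)
step 1: (101, 10)  from 10·(10,1) + (1,0)
→ (101, 10).  Check: 101²=10201, 102·10²=10200, difference 1.
n=2: (101,10)∘(101,10) = (101·101+102·10·10, 101·10+10·101) = (20401,2020)
n=3: (20401,2020)∘(101,10) = (101·20401+102·10·2020, 101·2020+10·20401) = (4120901,408030)
n=4: (4120901,408030)∘(101,10) = (101·4120901+102·10·408030, 101·408030+10·4120901) = (832401601,82420040)
n=5: (832401601,82420040)∘(101,10) = (101·832401601+102·10·82420040, 101·82420040+10·832401601) = (168141002501,16648440050)

101 10
20401 2020
4120901 408030
832401601 82420040
168141002501 16648440050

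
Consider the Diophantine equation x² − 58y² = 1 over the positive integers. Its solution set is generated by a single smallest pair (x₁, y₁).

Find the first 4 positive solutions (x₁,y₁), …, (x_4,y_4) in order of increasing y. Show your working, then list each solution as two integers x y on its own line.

√58 = [7; 1,1,1,1,1,1,14, …], period ℓ=7 (odd) → k=13
a_0=7:  p_0=7·1+0=7,  q_0=7·0+1=1
…
a_2=1:  p_2=1·8+7=15,  q_2=1·1+1=2
a_3=1:  p_3=1·15+8=23,  q_3=1·2+1=3
…
a_5=1:  p_5=1·38+23=61,  q_5=1·5+3=8
a_6=1:  p_6=1·61+38=99,  q_6=1·8+5=13
…
a_9=1:  p_9=1·1546+1447=2993,  q_9=1·203+190=393
a_10=1:  p_10=1·2993+1546=4539,  q_10=1·393+203=596
…
a_12=1:  p_12=1·7532+4539=12071,  q_12=1·989+596=1585
a_13=1:  p_13=1·12071+7532=19603,  q_13=1·1585+989=2574
(x₁, y₁) = (19603, 2574);  19603² − 58·2574² = 1 ✓
(19603+2574√58)^2 = 768555217 + 100916244√58
(19603+2574√58)^3 = 30131975818099 + 3956522259690√58
(19603+2574√58)^4 = 1181354243155834177 + 155119411612489896√58

19603 2574
768555217 100916244
30131975818099 3956522259690
1181354243155834177 155119411612489896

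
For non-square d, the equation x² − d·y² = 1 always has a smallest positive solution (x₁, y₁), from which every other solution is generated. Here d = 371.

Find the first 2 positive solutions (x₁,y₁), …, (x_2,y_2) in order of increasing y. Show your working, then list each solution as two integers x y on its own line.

1695 88
5746049 298320

[19; 3,1,4,1,3,38] for √371; ℓ=6 ⇒ convergent index 5
step 0: (19, 1)  from 19·(1,0) + (0,1)
…
step 4: (443, 23)  from 1·(366,19) + (77,4)
step 5: (1695, 88)  from 3·(443,23) + (366,19)
→ (1695, 88).  Check: 1695²=2873025, 371·88²=2873024, difference 1.
n=2: (1695,88)∘(1695,88) = (1695·1695+371·88·88, 1695·88+88·1695) = (5746049,298320)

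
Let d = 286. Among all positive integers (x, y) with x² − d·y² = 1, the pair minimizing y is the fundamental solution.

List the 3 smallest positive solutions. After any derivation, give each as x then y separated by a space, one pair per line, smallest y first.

561835 33222
631317134449 37330564740
709392124465745995 41947235681362578

√286 → a₀=16, period (1,10,3,3,2,3,3,10,1,32); ℓ=10 even so k=9
i=0: a=16 ⇒ p=16, q=1
i=1: a=1 ⇒ p=17, q=1
i=2: a=10 ⇒ p=186, q=11
i=3: a=3 ⇒ p=575, q=34
…
i=5: a=2 ⇒ p=4397, q=260
…
i=7: a=3 ⇒ p=49703, q=2939
i=8: a=10 ⇒ p=512132, q=30283
i=9: a=1 ⇒ p=561835, q=33222
→ (561835, 33222).  Check: 561835²=315658567225, 286·33222²=315658567224, difference 1.
(x_2, y_2) = (561835·561835 + 286·33222·33222, 561835·33222 + 33222·561835) = (631317134449, 37330564740)
(x_3, y_3) = (561835·631317134449 + 286·33222·37330564740, 561835·37330564740 + 33222·631317134449) = (709392124465745995, 41947235681362578)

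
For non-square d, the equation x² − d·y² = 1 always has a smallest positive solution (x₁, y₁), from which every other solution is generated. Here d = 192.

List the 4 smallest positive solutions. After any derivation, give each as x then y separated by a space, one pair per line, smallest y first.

97 7
18817 1358
3650401 263445
708158977 51106972

d=192: √d = [13; 1,5,1,26] (ℓ=4, even), read p_3/q_3
a_0=13:  p_0=13·1+0=13,  q_0=13·0+1=1
a_1=1:  p_1=1·13+1=14,  q_1=1·1+0=1
a_2=5:  p_2=5·14+13=83,  q_2=5·1+1=6
a_3=1:  p_3=1·83+14=97,  q_3=1·6+1=7
(x₁, y₁) = (97, 7);  97² − 192·7² = 1 ✓
(97+7√192)^2 = 18817 + 1358√192
(97+7√192)^3 = 3650401 + 263445√192
(97+7√192)^4 = 708158977 + 51106972√192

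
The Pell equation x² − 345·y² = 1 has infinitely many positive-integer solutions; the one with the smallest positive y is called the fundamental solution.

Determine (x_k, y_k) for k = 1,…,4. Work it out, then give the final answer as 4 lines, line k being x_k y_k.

6761 364
91422241 4922008
1236211536041 66555391812
16716052298924161 899962003159856

[18; 1,1,2,1,6,1,2,1,1,36] for √345; ℓ=10 ⇒ convergent index 9
i=0: a=18 ⇒ p=18, q=1
i=1: a=1 ⇒ p=19, q=1
i=2: a=1 ⇒ p=37, q=2
i=3: a=2 ⇒ p=93, q=5
i=4: a=1 ⇒ p=130, q=7
…
i=8: a=1 ⇒ p=3882, q=209
i=9: a=1 ⇒ p=6761, q=364
(x₁, y₁) = (6761, 364);  6761² − 345·364² = 1 ✓
(6761+364√345)^2 = 91422241 + 4922008√345
(6761+364√345)^3 = 1236211536041 + 66555391812√345
(6761+364√345)^4 = 16716052298924161 + 899962003159856√345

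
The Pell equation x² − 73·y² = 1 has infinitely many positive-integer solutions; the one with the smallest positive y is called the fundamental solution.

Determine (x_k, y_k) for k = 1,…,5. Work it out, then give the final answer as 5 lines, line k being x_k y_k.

2281249 267000
10408194000001 1218186966000
47487364308614281249 5557975596000801000
216661004683313632776000001 25358252540801244373932000
988515400545561595548925838281249 115696976500895037877980001335000

[8; 1,1,5,5,1,1,16] for √73; ℓ=7 ⇒ convergent index 13
a_0=8:  p_0=8·1+0=8,  q_0=8·0+1=1
a_1=1:  p_1=1·8+1=9,  q_1=1·1+0=1
a_2=1:  p_2=1·9+8=17,  q_2=1·1+1=2
a_3=5:  p_3=5·17+9=94,  q_3=5·2+1=11
a_4=5:  p_4=5·94+17=487,  q_4=5·11+2=57
…
a_6=1:  p_6=1·581+487=1068,  q_6=1·68+57=125
…
a_10=5:  p_10=5·36406+18737=200767,  q_10=5·4261+2193=23498
a_11=5:  p_11=5·200767+36406=1040241,  q_11=5·23498+4261=121751
a_12=1:  p_12=1·1040241+200767=1241008,  q_12=1·121751+23498=145249
a_13=1:  p_13=1·1241008+1040241=2281249,  q_13=1·145249+121751=267000
fundamental: x₁=2281249, y₁=267000  (since 5204097000001 − 73·71289000000 = 1)
k=2:  x_2 = 2281249·2281249+73·267000·267000 = 10408194000001,  y_2 = 2281249·267000+267000·2281249 = 1218186966000
k=3:  x_3 = 2281249·10408194000001+73·267000·1218186966000 = 47487364308614281249,  y_3 = 2281249·1218186966000+267000·10408194000001 = 5557975596000801000
k=4:  x_4 = 2281249·47487364308614281249+73·267000·5557975596000801000 = 216661004683313632776000001,  y_4 = 2281249·5557975596000801000+267000·47487364308614281249 = 25358252540801244373932000
k=5:  x_5 = 2281249·216661004683313632776000001+73·267000·25358252540801244373932000 = 988515400545561595548925838281249,  y_5 = 2281249·25358252540801244373932000+267000·216661004683313632776000001 = 115696976500895037877980001335000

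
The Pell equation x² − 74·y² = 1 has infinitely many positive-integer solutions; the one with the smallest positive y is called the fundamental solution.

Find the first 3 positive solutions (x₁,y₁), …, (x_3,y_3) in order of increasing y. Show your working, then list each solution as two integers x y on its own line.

3699 430
27365201 3181140
202447753299 23534073290

[8; 1,1,1,1,16] for √74; ℓ=5 ⇒ convergent index 9
step 0: (8, 1)  from 8·(1,0) + (0,1)
step 1: (9, 1)  from 1·(8,1) + (1,0)
step 2: (17, 2)  from 1·(9,1) + (8,1)
step 3: (26, 3)  from 1·(17,2) + (9,1)
step 4: (43, 5)  from 1·(26,3) + (17,2)
step 5: (714, 83)  from 16·(43,5) + (26,3)
step 6: (757, 88)  from 1·(714,83) + (43,5)
…
step 8: (2228, 259)  from 1·(1471,171) + (757,88)
step 9: (3699, 430)  from 1·(2228,259) + (1471,171)
→ (3699, 430).  Check: 3699²=13682601, 74·430²=13682600, difference 1.
(3699+430√74)^2 = 27365201 + 3181140√74
(3699+430√74)^3 = 202447753299 + 23534073290√74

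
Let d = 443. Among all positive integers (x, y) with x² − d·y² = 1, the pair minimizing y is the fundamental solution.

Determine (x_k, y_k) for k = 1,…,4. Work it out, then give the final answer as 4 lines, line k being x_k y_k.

√443 = [21; 21,42, …], period ℓ=2 (even) → k=1
i=0: a=21 ⇒ p=21, q=1
i=1: a=21 ⇒ p=442, q=21
→ (442, 21).  Check: 442²=195364, 443·21²=195363, difference 1.
(442+21√443)^2 = 390727 + 18564√443
(442+21√443)^3 = 345402226 + 16410555√443
(442+21√443)^4 = 305335177057 + 14506912056√443

442 21
390727 18564
345402226 16410555
305335177057 14506912056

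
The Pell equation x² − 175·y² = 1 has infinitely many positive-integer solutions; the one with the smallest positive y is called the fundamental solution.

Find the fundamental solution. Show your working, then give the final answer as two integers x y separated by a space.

[13; 4,2,1,2,4,26] for √175; ℓ=6 ⇒ convergent index 5
step 0: (13, 1)  from 13·(1,0) + (0,1)
step 1: (53, 4)  from 4·(13,1) + (1,0)
step 2: (119, 9)  from 2·(53,4) + (13,1)
…
step 4: (463, 35)  from 2·(172,13) + (119,9)
step 5: (2024, 153)  from 4·(463,35) + (172,13)
→ (2024, 153).  Check: 2024²=4096576, 175·153²=4096575, difference 1.

2024 153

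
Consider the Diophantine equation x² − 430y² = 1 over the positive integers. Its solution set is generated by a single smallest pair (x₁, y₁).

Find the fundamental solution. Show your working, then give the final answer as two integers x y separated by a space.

2862251 138030

d=430: √d = [20; 1,2,1,3,1,…,2,1,40] (ℓ=14, even), read p_13/q_13
i=0: a=20 ⇒ p=20, q=1
…
i=2: a=2 ⇒ p=62, q=3
i=3: a=1 ⇒ p=83, q=4
…
i=7: a=8 ⇒ p=21794, q=1051
…
i=9: a=1 ⇒ p=155233, q=7486
i=10: a=3 ⇒ p=599138, q=28893
…
i=12: a=2 ⇒ p=2107880, q=101651
i=13: a=1 ⇒ p=2862251, q=138030
→ (2862251, 138030).  Check: 2862251²=8192480787001, 430·138030²=8192480787000, difference 1.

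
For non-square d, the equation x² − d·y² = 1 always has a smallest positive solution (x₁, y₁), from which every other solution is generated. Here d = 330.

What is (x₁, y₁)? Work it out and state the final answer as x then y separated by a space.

d=330: √d = [18; 6,36] (ℓ=2, even), read p_1/q_1
k=0  a_k=18  p_k/q_k = 18/1
k=1  a_k=6  p_k/q_k = 109/6
(x₁, y₁) = (109, 6);  109² − 330·6² = 1 ✓

109 6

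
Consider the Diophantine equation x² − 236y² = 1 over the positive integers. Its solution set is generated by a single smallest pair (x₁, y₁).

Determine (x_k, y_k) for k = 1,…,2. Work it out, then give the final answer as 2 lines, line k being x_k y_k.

√236 → a₀=15, period (2,1,3,5,1,6,1,5,3,1,2,30); ℓ=12 even so k=11
i=0: a=15 ⇒ p=15, q=1
i=1: a=2 ⇒ p=31, q=2
i=2: a=1 ⇒ p=46, q=3
…
i=4: a=5 ⇒ p=891, q=58
i=5: a=1 ⇒ p=1060, q=69
i=6: a=6 ⇒ p=7251, q=472
…
i=8: a=5 ⇒ p=48806, q=3177
i=9: a=3 ⇒ p=154729, q=10072
i=10: a=1 ⇒ p=203535, q=13249
i=11: a=2 ⇒ p=561799, q=36570
→ (561799, 36570).  Check: 561799²=315618116401, 236·36570²=315618116400, difference 1.
(x_2, y_2) = (561799·561799 + 236·36570·36570, 561799·36570 + 36570·561799) = (631236232801, 41089978860)

561799 36570
631236232801 41089978860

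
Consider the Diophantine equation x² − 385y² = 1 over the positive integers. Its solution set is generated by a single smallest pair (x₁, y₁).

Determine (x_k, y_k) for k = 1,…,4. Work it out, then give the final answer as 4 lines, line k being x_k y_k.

95831 4884
18367161121 936077208
3520286834677271 179410429834812
674705215289547953281 34386161802063660336

d=385: √d = [19; 1,1,1,1,1,…,1,1,38] (ℓ=16, even), read p_15/q_15
k=0  a_k=19  p_k/q_k = 19/1
k=1  a_k=1  p_k/q_k = 20/1
…
k=4  a_k=1  p_k/q_k = 98/5
…
k=6  a_k=3  p_k/q_k = 569/29
k=7  a_k=1  p_k/q_k = 726/37
…
k=10  a_k=3  p_k/q_k = 10262/523
…
k=13  a_k=1  p_k/q_k = 36280/1849
k=14  a_k=1  p_k/q_k = 59551/3035
k=15  a_k=1  p_k/q_k = 95831/4884
(x₁, y₁) = (95831, 4884);  95831² − 385·4884² = 1 ✓
(95831+4884√385)^2 = 18367161121 + 936077208√385
(95831+4884√385)^3 = 3520286834677271 + 179410429834812√385
(95831+4884√385)^4 = 674705215289547953281 + 34386161802063660336√385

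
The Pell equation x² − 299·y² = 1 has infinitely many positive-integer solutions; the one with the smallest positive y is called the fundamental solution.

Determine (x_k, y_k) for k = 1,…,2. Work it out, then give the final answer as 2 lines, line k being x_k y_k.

[17; 3,2,3,34] for √299; ℓ=4 ⇒ convergent index 3
i=0: a=17 ⇒ p=17, q=1
…
i=2: a=2 ⇒ p=121, q=7
i=3: a=3 ⇒ p=415, q=24
(x₁, y₁) = (415, 24);  415² − 299·24² = 1 ✓
k=2:  x_2 = 415·415+299·24·24 = 344449,  y_2 = 415·24+24·415 = 19920

415 24
344449 19920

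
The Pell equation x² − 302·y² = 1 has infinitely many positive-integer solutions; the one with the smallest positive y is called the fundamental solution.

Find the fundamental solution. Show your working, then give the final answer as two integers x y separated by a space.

√302 → a₀=17, period (2,1,1,1,4,…,1,2,34); ℓ=16 even so k=15
a_0=17:  p_0=17·1+0=17,  q_0=17·0+1=1
a_1=2:  p_1=2·17+1=35,  q_1=2·1+0=2
a_2=1:  p_2=1·35+17=52,  q_2=1·2+1=3
…
a_6=2:  p_6=2·643+139=1425,  q_6=2·37+8=82
a_7=1:  p_7=1·1425+643=2068,  q_7=1·82+37=119
…
a_10=2:  p_10=2·36581+34513=107675,  q_10=2·2105+1986=6196
…
a_12=1:  p_12=1·467281+107675=574956,  q_12=1·26889+6196=33085
a_13=1:  p_13=1·574956+467281=1042237,  q_13=1·33085+26889=59974
a_14=1:  p_14=1·1042237+574956=1617193,  q_14=1·59974+33085=93059
a_15=2:  p_15=2·1617193+1042237=4276623,  q_15=2·93059+59974=246092
fundamental: x₁=4276623, y₁=246092  (since 18289504284129 − 302·60561272464 = 1)

4276623 246092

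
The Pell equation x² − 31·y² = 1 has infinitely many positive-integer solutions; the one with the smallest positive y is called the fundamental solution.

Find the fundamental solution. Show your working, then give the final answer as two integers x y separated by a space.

1520 273

√31 = [5; 1,1,3,5,3,1,1,10, …], period ℓ=8 (even) → k=7
a_0=5:  p_0=5·1+0=5,  q_0=5·0+1=1
a_1=1:  p_1=1·5+1=6,  q_1=1·1+0=1
…
a_4=5:  p_4=5·39+11=206,  q_4=5·7+2=37
…
a_6=1:  p_6=1·657+206=863,  q_6=1·118+37=155
a_7=1:  p_7=1·863+657=1520,  q_7=1·155+118=273
fundamental: x₁=1520, y₁=273  (since 2310400 − 31·74529 = 1)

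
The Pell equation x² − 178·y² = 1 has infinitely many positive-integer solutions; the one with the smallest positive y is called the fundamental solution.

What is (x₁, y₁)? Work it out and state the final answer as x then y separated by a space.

√178 = [13; 2,1,12,1,2,26, …], period ℓ=6 (even) → k=5
a_0=13:  p_0=13·1+0=13,  q_0=13·0+1=1
a_1=2:  p_1=2·13+1=27,  q_1=2·1+0=2
a_2=1:  p_2=1·27+13=40,  q_2=1·2+1=3
…
a_4=1:  p_4=1·507+40=547,  q_4=1·38+3=41
a_5=2:  p_5=2·547+507=1601,  q_5=2·41+38=120
→ (1601, 120).  Check: 1601²=2563201, 178·120²=2563200, difference 1.

1601 120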